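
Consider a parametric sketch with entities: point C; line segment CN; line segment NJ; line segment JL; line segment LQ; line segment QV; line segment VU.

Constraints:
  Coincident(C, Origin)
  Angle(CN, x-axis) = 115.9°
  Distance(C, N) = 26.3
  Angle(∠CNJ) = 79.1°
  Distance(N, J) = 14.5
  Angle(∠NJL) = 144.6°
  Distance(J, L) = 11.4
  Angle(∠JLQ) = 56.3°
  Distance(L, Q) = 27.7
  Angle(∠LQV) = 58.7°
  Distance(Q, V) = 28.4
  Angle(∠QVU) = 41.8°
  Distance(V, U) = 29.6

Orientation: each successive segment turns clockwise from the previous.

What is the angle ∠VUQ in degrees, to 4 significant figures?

66.00°

C is at the origin; CN runs at 115.9° with length 26.3, so N = (-11.49, 23.66). ∠CNJ = 79.1° gives NJ at 15.00° from the x-axis; with |NJ| = 14.5, J = (2.518, 27.41). ∠NJL = 144.6° gives JL at -20.40° from the x-axis; with |JL| = 11.4, L = (13.20, 23.44). ∠JLQ = 56.3° gives LQ at -144.1° from the x-axis; with |LQ| = 27.7, Q = (-9.235, 7.195). ∠LQV = 58.7° gives QV at 94.60° from the x-axis; with |QV| = 28.4, V = (-11.51, 35.50). ∠QVU = 41.8° gives VU at -43.60° from the x-axis; with |VU| = 29.6, U = (9.923, 15.09). Then cos ∠VUQ = UV·UQ / (|UV||UQ|), giving 66.00°.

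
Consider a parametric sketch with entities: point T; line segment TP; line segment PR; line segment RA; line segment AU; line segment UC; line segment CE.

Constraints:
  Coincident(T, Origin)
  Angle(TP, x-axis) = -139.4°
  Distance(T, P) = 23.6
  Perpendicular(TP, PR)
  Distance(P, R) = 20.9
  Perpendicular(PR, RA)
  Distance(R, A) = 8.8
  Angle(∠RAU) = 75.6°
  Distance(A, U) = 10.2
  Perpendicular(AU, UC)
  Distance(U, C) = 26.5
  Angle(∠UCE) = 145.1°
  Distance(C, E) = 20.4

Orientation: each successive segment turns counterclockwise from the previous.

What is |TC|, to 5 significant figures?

46.470

T is at the origin; TP runs at -139.4° with length 23.6, so P = (-17.919, -15.358). TP ⟂ PR, so PR runs at -49.400°; with |PR| = 20.9, R = (-4.3176, -31.227). The perpendicularity gives RA at right angles to PR, so RA runs at 40.600°; with |RA| = 8.8, A = (2.3640, -25.500). ∠RAU = 75.6° gives AU at 145.00° from the x-axis; with |AU| = 10.2, U = (-5.9914, -19.650). AU is perpendicular to UC, so UC runs at -125.00°; with |UC| = 26.5, C = (-21.191, -41.357). Then |TC| = |C − T| = 46.470.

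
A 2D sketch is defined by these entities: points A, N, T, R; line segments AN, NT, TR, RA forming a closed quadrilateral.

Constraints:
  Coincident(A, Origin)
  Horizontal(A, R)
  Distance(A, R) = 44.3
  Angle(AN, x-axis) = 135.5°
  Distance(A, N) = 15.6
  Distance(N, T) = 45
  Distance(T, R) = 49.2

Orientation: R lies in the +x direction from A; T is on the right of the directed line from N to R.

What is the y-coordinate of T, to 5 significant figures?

-30.730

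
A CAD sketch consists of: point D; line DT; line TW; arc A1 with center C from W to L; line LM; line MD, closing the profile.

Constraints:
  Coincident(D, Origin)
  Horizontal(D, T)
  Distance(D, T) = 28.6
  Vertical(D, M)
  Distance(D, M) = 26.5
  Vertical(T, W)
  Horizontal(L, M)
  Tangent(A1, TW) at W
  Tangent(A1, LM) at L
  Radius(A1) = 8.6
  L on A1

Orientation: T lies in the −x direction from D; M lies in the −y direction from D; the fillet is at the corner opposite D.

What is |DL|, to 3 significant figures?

33.2

D is at the origin; D and T share the same y with |DT| = 28.6 and T on the −x side, so T = (-28.6, 0.00). DM is vertical with |DM| = 26.5 and M on the −y side, so M = (0.00, -26.5). The virtual corner opposite D is at (-28.6, -26.5). A1 meets TW tangentially, so CW is at right angles to TW and tangency of A1 to LM means the radius CL is perpendicular to LM, with radius 8.6, so the center C sits 8.6 in from both sides at C = (-20.0, -17.9). That places the tangent points at W = (-28.6, -17.9) on TW and L = (-20.0, -26.5) on LM. Then |DL| = |L − D| = 33.2.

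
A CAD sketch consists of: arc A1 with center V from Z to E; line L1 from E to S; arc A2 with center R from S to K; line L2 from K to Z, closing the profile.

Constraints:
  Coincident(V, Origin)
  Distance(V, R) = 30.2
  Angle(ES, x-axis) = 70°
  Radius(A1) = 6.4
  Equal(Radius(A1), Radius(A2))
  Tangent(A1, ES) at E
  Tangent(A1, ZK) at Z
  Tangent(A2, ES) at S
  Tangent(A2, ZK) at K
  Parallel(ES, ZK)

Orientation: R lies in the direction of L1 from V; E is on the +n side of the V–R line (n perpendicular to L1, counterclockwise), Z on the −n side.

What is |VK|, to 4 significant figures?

30.87

Tangency of A1 to both parallel lines with radius 6.4 puts E and Z at V ± 6.4·n: E = (-6.014, 2.189), Z = (6.014, -2.189). Equal radii place S and K the same way about R: S = R + 6.4·n = (4.315, 30.57), K = R − 6.4·n = (16.34, 26.19). Then |VK| = |K − V| = 30.87.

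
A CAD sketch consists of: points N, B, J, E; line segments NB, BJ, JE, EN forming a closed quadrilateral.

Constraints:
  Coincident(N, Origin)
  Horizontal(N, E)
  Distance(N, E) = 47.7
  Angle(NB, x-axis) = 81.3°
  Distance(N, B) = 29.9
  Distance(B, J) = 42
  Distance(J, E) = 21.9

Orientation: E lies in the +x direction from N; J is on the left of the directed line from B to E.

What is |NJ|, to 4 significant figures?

50.73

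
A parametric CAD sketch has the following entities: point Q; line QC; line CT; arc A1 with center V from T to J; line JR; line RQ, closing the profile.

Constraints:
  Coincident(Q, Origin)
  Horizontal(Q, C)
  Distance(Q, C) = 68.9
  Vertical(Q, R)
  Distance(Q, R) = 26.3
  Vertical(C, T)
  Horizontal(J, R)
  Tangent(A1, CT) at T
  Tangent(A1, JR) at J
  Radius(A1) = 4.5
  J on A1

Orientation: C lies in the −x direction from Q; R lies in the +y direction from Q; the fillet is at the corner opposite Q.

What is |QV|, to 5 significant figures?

67.990

Q is at the origin; Q and C share the same y with |QC| = 68.9 and C on the −x side, so C = (-68.900, 0.0000). Q and R share the same x with |QR| = 26.3 and R on the +y side, so R = (0.0000, 26.300). The virtual corner opposite Q is at (-68.900, 26.300). The tangent condition forces VT to be normal to CT and the tangent condition forces VJ to be normal to JR, with radius 4.5, so the center V sits 4.5 in from both sides at V = (-64.400, 21.800). Then |QV| = |V − Q| = 67.990.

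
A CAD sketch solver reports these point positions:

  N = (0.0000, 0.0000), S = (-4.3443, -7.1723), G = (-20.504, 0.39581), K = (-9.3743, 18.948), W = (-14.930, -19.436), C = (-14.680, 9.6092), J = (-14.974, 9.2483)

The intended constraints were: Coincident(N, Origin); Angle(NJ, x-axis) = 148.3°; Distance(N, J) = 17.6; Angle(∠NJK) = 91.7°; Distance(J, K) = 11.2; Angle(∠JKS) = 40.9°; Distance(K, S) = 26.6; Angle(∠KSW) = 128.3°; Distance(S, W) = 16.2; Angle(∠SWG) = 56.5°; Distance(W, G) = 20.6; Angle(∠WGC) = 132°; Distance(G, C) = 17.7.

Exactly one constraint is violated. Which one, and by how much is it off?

Distance(G, C) = 17.7 — off by 6.80.

N = (0.00, 0.00) ✓; NJ at 148.3° ✓; |NJ| = 17.60 ✓; ∠NJK = 91.70° ✓; |JK| = 11.20 ✓; ∠JKS = 40.90° ✓; |KS| = 26.60 ✓; ∠KSW = 128.3° ✓; |SW| = 16.20 ✓; ∠SWG = 56.50° ✓; |WG| = 20.60 ✓; ∠WGC = 132.0° ✓; |GC| = 10.90 ✗.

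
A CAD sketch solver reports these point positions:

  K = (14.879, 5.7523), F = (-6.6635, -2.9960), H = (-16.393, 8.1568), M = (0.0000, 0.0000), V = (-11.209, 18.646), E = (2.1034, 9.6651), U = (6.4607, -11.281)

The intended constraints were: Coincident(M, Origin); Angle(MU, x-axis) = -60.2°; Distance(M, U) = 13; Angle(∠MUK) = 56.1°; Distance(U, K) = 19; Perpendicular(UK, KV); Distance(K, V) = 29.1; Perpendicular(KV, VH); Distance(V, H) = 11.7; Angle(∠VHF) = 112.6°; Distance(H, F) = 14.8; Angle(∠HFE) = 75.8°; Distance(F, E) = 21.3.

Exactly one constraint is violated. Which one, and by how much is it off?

Distance(F, E) = 21.3 — off by 5.90.

M = (0.00, 0.00) ✓; MU at -60.20° ✓; |MU| = 13.00 ✓; ∠MUK = 56.10° ✓; |UK| = 19.00 ✓; ∠(UK, KV) = 90.00° ✓; |KV| = 29.10 ✓; ∠(KV, VH) = 90.00° ✓; |VH| = 11.70 ✓; ∠VHF = 112.6° ✓; |HF| = 14.80 ✓; ∠HFE = 75.80° ✓; |FE| = 15.40 ✗.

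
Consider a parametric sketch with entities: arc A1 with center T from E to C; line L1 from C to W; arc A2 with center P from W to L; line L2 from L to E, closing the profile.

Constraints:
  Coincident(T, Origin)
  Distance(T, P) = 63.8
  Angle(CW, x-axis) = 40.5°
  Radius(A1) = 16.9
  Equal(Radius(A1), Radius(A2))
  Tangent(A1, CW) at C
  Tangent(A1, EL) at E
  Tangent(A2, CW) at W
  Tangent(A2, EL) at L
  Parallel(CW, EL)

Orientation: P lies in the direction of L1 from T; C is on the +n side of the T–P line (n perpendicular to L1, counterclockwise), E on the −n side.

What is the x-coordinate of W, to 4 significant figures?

37.54

The slot axis is L1's direction at 40.5°, so u = (cos 40.5°, sin 40.5°) = (0.7604, 0.6494) and n = (−sin 40.5°, cos 40.5°) = (-0.6494, 0.7604). T is at the origin and P lies 63.8 along u from T, so P = 63.8·u = (48.51, 41.43). Tangency of A1 to both parallel lines with radius 16.9 puts C and E at T ± 16.9·n: C = (-10.98, 12.85), E = (10.98, -12.85). Equal radii place W and L the same way about P: W = P + 16.9·n = (37.54, 54.29), L = P − 16.9·n = (59.49, 28.58). So W.x = 37.54.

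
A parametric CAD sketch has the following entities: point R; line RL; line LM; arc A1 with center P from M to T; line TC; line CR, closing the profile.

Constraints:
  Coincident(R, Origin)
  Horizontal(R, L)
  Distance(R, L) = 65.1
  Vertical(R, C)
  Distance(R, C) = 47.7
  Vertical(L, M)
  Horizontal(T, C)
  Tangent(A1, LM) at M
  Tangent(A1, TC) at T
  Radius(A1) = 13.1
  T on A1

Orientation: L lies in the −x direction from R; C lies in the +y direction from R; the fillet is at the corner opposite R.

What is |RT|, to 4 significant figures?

70.56

R is at the origin; R and L share the same y with |RL| = 65.1 and L on the −x side, so L = (-65.10, 0.000). RC is vertical with |RC| = 47.7 and C on the +y side, so C = (0.000, 47.70). The virtual corner opposite R is at (-65.10, 47.70). Tangency of A1 to LM means the radius PM is perpendicular to LM and tangency of A1 to TC means the radius PT is perpendicular to TC, with radius 13.1, so the center P sits 13.1 in from both sides at P = (-52.00, 34.60). That places the tangent points at M = (-65.10, 34.60) on LM and T = (-52.00, 47.70) on TC. Then |RT| = |T − R| = 70.56.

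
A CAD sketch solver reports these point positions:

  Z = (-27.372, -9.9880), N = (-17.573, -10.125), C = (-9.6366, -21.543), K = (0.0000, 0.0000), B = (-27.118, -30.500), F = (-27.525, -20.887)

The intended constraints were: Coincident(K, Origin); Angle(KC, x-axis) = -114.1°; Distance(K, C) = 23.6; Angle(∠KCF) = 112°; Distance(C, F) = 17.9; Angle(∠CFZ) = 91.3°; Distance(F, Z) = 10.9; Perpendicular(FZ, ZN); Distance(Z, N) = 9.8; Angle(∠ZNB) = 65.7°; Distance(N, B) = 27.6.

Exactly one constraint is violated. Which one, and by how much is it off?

Distance(N, B) = 27.6 — off by 5.10.

K = (0.00, 0.00) ✓; KC at -114.1° ✓; |KC| = 23.60 ✓; ∠KCF = 112.0° ✓; |CF| = 17.90 ✓; ∠CFZ = 91.30° ✓; |FZ| = 10.90 ✓; ∠(FZ, ZN) = 90.00° ✓; |ZN| = 9.800 ✓; ∠ZNB = 65.70° ✓; |NB| = 22.50 ✗.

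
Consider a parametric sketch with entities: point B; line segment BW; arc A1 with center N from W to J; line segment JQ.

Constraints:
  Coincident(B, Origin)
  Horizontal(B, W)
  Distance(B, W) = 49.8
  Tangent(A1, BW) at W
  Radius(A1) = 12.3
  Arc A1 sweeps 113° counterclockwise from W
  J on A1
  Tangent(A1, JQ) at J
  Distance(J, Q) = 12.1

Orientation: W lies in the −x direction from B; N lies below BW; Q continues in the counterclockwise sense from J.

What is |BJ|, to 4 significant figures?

63.47

B is at the origin; B and W share the same y with |BW| = 49.8 and W on the −x side, so W = (-49.80, 0.000). A1 meets BW tangentially, so NW is at right angles to BW, so N = W + (0, -12.3) = (-49.80, -12.30). On A1, W sits at bearing 90° from N; a 113° counterclockwise sweep puts J at bearing 203°, so J = N + 12.3·(cos 203°, sin 203°) = (-61.12, -17.11). Then |BJ| = |J − B| = 63.47.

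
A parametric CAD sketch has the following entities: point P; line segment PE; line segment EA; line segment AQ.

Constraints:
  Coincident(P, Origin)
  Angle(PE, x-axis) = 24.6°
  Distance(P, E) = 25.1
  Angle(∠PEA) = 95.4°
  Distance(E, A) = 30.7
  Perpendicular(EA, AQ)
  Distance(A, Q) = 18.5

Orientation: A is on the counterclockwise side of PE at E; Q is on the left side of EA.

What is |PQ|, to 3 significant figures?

33.7

∠PEA = 95.4°, so EA runs at 24.6° + (180° − 95.4°) = 109° from the x-axis; with |EA| = 30.7, A = E + 30.7·(cos 109°, sin 109°) = (12.7, 39.4). EA ⟂ AQ; with |AQ| = 18.5 on the left of EA, Q = A + 18.5·(-0.944, -0.329) = (-4.75, 33.4). Then |PQ| = |Q − P| = 33.7.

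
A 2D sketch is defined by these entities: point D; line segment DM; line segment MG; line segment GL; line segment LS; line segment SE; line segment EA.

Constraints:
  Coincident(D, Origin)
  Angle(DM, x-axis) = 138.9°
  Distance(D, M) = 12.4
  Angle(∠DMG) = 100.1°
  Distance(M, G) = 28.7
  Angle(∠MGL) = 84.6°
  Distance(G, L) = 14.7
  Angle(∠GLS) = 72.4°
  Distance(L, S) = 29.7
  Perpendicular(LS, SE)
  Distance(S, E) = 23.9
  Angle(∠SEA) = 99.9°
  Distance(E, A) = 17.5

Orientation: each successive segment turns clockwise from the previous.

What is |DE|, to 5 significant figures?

33.228

D is at the origin; DM runs at 138.9° with length 12.4, so M = (-9.3442, 8.1515). ∠DMG = 100.1° gives MG at 59.000° from the x-axis; with |MG| = 28.7, G = (5.4374, 32.752). ∠MGL = 84.6° gives GL at -36.400° from the x-axis; with |GL| = 14.7, L = (17.269, 24.029). ∠GLS = 72.4° gives LS at -144.00° from the x-axis; with |LS| = 29.7, S = (-6.7585, 6.5717). LS ⟂ SE, so SE runs at 126.00°; with |SE| = 23.9, E = (-20.807, 25.907). Then |DE| = |E − D| = 33.228.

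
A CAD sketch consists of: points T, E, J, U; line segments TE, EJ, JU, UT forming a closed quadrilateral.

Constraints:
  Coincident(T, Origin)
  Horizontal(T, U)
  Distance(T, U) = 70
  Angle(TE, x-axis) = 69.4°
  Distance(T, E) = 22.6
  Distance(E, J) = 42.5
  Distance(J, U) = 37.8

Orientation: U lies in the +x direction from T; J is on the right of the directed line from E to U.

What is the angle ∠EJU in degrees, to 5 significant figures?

109.31°

Checks: |EJ| = 42.50 ✓; |JU| = 37.80 ✓.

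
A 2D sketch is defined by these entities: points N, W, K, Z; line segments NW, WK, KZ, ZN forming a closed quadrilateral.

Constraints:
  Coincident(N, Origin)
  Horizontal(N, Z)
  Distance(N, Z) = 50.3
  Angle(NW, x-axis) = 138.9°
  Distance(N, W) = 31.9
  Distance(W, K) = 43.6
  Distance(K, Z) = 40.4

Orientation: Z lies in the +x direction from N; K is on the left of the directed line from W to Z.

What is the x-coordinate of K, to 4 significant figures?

19.28

Checks: |WK| = 43.60 ✓; |KZ| = 40.40 ✓.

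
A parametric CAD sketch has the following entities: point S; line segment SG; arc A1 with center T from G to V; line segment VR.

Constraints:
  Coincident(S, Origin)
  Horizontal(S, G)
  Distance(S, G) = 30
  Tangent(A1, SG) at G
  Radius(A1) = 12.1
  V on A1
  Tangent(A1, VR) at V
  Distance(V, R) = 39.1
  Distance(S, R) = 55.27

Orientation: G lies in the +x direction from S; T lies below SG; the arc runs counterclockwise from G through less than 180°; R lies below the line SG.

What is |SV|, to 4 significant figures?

21.91

Checks: |TG| = 12.10 ✓; |TV| = 12.10 ✓; ∠(TV, VR) = 90.00° ✓; |VR| = 39.10 ✓; |SR| = 55.27 ✓.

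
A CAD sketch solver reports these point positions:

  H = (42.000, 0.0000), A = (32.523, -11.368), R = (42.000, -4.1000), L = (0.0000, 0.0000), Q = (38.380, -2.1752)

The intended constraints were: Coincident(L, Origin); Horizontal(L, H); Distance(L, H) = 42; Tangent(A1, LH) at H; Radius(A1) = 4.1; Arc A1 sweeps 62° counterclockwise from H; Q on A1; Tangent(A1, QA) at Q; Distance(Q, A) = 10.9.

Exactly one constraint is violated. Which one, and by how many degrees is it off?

Tangent(A1, QA) at Q — off by 4.50°.

L = (0.00, 0.00) ✓; L.y = 0.00, H.y = 0.00 ✓; |LH| = 42.00 ✓; ∠(RH, HL) = 90.00° ✓; |RH| = 4.100 ✓; bearing(R→Q) − bearing(R→H) = 62.00° ✓; |RQ| = 4.100 ✓; ∠(RQ, QA) = 94.50° ✗; |QA| = 10.90 ✓.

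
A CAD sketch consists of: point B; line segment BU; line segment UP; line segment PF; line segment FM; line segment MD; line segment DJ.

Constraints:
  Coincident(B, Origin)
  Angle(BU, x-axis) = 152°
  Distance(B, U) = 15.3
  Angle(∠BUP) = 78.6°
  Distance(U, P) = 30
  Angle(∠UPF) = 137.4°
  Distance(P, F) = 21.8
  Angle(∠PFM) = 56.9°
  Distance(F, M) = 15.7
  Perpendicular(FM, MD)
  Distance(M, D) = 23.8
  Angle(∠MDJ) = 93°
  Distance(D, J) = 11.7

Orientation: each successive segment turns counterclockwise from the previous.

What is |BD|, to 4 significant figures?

29.30

∠PFM = 56.9° gives FM at 59.10° from the x-axis; with |FM| = 15.7, M = (-4.461, -27.69). FM ⟂ MD, so MD runs at 149.1°; with |MD| = 23.8, D = (-24.88, -15.47). Then |BD| = |D − B| = 29.30.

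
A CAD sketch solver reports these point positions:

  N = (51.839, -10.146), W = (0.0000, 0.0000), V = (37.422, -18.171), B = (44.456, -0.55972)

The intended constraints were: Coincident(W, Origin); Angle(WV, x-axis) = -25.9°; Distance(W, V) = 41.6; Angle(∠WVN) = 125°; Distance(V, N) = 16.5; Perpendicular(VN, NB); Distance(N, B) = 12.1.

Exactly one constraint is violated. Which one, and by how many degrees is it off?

Perpendicular(VN, NB) — off by 8.50°.

W = (0.00, 0.00) ✓; WV at -25.90° ✓; |WV| = 41.60 ✓; ∠WVN = 125.0° ✓; |VN| = 16.50 ✓; ∠(VN, NB) = 98.50° ✗; |NB| = 12.10 ✓.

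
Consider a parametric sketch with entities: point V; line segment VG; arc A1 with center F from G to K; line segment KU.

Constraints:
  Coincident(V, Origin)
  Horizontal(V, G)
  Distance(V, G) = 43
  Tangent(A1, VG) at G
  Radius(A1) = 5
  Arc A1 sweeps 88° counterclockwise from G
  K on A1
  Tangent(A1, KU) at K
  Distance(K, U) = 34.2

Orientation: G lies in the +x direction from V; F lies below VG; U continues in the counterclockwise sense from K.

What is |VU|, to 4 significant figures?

53.63

On A1, G sits at bearing 90° from F; an 88° counterclockwise sweep puts K at bearing 178°, so K = F + 5.0·(cos 178°, sin 178°) = (38.00, -4.826). Since A1 is tangent to KU there, FK ⟂ KU, so KU runs along (−sin 178°, cos 178°); with |KU| = 34.2, U = (36.81, -39.00). Then |VU| = |U − V| = 53.63.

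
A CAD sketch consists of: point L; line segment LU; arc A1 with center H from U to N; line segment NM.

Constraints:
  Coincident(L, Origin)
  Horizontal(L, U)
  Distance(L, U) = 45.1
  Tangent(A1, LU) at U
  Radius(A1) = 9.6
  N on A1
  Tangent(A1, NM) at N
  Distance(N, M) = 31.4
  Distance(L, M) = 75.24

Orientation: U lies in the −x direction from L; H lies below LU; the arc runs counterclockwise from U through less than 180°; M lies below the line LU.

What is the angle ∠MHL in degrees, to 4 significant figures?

144.2°

Checks: |HN| = 9.600 ✓; ∠(HN, NM) = 90.00° ✓; |NM| = 31.40 ✓; |LM| = 75.24 ✓.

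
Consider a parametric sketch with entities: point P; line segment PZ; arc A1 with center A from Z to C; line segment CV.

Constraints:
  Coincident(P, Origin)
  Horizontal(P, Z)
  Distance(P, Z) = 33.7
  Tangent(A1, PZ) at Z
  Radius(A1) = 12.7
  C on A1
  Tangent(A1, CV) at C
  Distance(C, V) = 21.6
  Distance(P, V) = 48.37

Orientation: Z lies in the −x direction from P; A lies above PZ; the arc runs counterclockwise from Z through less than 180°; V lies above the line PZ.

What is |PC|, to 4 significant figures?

28.24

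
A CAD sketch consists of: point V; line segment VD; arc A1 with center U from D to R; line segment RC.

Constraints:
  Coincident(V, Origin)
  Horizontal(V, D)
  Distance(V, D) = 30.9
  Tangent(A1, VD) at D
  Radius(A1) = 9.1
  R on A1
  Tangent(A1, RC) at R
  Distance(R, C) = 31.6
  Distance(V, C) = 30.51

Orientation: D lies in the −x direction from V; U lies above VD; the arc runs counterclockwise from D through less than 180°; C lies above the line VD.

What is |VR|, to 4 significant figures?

23.73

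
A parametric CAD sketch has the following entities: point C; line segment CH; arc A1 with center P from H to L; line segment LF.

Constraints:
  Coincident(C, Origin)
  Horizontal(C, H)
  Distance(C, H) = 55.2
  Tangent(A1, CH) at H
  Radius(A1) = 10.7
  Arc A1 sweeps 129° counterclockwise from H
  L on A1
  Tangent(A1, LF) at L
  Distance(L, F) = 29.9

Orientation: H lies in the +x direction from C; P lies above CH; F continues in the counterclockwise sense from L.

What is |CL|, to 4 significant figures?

65.86

C is at the origin; C and H share the same y with |CH| = 55.2 and H on the +x side, so H = (55.20, 0.000). A1 meets CH tangentially, so PH is at right angles to CH, so P = H + (0, 10.7) = (55.20, 10.70). On A1, H sits at bearing -90° from P; a 129° counterclockwise sweep puts L at bearing 39°, so L = P + 10.7·(cos 39°, sin 39°) = (63.52, 17.43). Then |CL| = |L − C| = 65.86.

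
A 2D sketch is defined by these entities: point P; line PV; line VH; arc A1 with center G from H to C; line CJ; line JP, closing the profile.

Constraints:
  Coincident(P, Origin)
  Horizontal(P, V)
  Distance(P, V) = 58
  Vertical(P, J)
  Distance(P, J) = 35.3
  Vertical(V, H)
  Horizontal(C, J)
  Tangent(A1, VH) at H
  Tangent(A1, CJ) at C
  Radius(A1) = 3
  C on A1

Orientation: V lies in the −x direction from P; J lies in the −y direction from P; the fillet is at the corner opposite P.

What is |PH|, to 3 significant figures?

66.4

P is at the origin; P and V share the same y with |PV| = 58.0 and V on the −x side, so V = (-58.0, 0.00). PJ is vertical with |PJ| = 35.3 and J on the −y side, so J = (0.00, -35.3). The virtual corner opposite P is at (-58.0, -35.3). The tangent condition forces GH to be normal to VH and tangency of A1 to CJ means the radius GC is perpendicular to CJ, with radius 3.0, so the center G sits 3.0 in from both sides at G = (-55.0, -32.3). That places the tangent points at H = (-58.0, -32.3) on VH and C = (-55.0, -35.3) on CJ. Then |PH| = |H − P| = 66.4.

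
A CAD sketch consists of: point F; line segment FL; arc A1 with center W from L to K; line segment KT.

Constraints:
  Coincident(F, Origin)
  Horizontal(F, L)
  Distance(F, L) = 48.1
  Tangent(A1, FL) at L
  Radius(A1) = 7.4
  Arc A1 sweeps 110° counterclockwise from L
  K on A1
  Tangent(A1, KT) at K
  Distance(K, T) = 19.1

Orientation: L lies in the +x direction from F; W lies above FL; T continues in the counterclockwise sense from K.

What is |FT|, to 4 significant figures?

55.96

F is at the origin; F and L share the same y with |FL| = 48.1 and L on the +x side, so L = (48.10, 0.000). Since A1 is tangent to FL there, WL ⟂ FL, so W = L + (0, 7.4) = (48.10, 7.400). On A1, L sits at bearing -90° from W; a 110° counterclockwise sweep puts K at bearing 20°, so K = W + 7.4·(cos 20°, sin 20°) = (55.05, 9.931). A1 meets KT tangentially, so WK is at right angles to KT, so KT runs along (−sin 20°, cos 20°); with |KT| = 19.1, T = (48.52, 27.88). Then |FT| = |T − F| = 55.96.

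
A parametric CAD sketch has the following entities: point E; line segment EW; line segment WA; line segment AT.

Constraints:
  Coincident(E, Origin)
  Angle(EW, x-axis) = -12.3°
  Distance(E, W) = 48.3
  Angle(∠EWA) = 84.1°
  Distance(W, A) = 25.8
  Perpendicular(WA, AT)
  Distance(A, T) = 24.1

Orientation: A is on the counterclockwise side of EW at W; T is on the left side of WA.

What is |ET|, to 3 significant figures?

31.7

∠EWA = 84.1°, so WA runs at -12.3° + (180° − 84.1°) = 83.6° from the x-axis; with |WA| = 25.8, A = W + 25.8·(cos 83.6°, sin 83.6°) = (50.1, 15.3). WA ⟂ AT; with |AT| = 24.1 on the left of WA, T = A + 24.1·(-0.994, 0.111) = (26.1, 18.0). Then |ET| = |T − E| = 31.7.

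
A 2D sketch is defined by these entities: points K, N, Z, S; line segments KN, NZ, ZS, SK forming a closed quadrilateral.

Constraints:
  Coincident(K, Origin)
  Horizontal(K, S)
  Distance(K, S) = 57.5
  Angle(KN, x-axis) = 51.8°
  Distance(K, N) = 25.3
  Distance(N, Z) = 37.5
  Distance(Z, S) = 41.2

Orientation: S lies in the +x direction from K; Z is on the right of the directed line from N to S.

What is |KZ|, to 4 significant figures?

26.57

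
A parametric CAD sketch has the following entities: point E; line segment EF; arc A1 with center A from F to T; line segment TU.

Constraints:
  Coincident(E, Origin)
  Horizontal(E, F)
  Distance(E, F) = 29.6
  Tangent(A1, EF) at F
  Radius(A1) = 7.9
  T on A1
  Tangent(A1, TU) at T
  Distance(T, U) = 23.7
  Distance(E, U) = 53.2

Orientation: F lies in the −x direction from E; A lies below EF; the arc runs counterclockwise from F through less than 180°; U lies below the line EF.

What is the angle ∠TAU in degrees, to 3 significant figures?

71.6°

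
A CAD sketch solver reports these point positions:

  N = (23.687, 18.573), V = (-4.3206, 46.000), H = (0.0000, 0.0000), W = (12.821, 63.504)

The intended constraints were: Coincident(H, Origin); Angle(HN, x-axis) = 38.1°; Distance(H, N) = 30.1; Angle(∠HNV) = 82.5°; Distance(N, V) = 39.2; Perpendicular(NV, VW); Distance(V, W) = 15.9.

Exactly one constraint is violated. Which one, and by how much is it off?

Distance(V, W) = 15.9 — off by 8.60.

H = (0.00, 0.00) ✓; HN at 38.10° ✓; |HN| = 30.10 ✓; ∠HNV = 82.50° ✓; |NV| = 39.20 ✓; ∠(NV, VW) = 90.00° ✓; |VW| = 24.50 ✗.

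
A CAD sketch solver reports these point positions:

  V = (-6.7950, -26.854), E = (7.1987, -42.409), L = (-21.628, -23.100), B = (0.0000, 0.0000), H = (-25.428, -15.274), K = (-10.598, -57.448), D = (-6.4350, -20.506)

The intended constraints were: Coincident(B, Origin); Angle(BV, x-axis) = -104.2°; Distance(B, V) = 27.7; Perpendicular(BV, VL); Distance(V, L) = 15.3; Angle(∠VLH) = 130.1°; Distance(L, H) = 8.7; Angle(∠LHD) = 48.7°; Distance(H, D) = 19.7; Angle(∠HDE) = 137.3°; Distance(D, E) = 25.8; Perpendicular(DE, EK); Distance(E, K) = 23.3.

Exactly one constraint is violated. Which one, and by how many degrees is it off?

Perpendicular(DE, EK) — off by 8.30°.

B = (0.00, 0.00) ✓; BV at -104.2° ✓; |BV| = 27.70 ✓; ∠(BV, VL) = 90.00° ✓; |VL| = 15.30 ✓; ∠VLH = 130.1° ✓; |LH| = 8.700 ✓; ∠LHD = 48.70° ✓; |HD| = 19.70 ✓; ∠HDE = 137.3° ✓; |DE| = 25.80 ✓; ∠(DE, EK) = 81.70° ✗; |EK| = 23.30 ✓.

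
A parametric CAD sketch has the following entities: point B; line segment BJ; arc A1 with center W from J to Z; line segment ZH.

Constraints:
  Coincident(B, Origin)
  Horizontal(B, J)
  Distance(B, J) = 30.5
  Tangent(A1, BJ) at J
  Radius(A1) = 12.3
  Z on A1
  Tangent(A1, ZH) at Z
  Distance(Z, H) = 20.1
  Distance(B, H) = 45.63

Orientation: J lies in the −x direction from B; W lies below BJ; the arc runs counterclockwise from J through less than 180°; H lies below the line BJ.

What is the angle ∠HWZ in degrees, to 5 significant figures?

58.536°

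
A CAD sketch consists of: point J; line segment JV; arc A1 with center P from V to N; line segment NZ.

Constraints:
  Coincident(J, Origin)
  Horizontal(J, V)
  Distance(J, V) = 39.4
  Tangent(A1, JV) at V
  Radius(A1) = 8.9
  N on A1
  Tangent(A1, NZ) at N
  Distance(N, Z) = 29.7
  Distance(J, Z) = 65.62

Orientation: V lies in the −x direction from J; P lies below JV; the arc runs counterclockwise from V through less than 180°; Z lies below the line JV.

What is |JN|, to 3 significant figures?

48.5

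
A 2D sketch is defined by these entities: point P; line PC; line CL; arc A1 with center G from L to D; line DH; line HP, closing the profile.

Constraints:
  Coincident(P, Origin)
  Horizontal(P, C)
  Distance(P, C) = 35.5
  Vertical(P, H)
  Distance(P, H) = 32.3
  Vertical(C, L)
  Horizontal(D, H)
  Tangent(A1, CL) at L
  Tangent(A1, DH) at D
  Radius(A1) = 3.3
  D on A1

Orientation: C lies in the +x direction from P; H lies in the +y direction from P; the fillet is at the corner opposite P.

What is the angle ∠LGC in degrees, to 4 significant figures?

83.51°

P is at the origin; P and C share the same y with |PC| = 35.5 and C on the +x side, so C = (35.50, 0.000). PH is vertical with |PH| = 32.3 and H on the +y side, so H = (0.000, 32.30). The virtual corner opposite P is at (35.50, 32.30). Tangency of A1 to CL means the radius GL is perpendicular to CL and A1 meets DH tangentially, so GD is at right angles to DH, with radius 3.3, so the center G sits 3.3 in from both sides at G = (32.20, 29.00). That places the tangent points at L = (35.50, 29.00) on CL and D = (32.20, 32.30) on DH. Then cos ∠LGC = GL·GC / (|GL||GC|), giving 83.51°.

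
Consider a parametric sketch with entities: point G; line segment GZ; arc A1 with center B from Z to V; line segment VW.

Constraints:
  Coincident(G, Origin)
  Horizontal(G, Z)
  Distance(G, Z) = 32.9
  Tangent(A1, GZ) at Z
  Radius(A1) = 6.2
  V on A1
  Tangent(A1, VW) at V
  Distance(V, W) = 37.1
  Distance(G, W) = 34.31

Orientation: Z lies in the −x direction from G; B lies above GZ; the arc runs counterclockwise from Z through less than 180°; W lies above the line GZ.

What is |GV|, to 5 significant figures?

27.885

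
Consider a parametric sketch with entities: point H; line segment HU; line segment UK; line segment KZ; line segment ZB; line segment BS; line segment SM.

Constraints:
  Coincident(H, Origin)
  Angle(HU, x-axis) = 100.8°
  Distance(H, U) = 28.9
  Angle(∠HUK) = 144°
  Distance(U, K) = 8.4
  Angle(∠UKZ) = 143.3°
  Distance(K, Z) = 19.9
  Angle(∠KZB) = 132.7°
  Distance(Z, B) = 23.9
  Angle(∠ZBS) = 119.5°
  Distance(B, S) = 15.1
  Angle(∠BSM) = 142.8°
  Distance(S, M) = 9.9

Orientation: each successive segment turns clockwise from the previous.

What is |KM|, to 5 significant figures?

44.295

∠ZBS = 119.5° gives BS at -79.700° from the x-axis; with |BS| = 15.1, S = (40.986, 22.645). ∠BSM = 142.8° gives SM at -116.90° from the x-axis; with |SM| = 9.9, M = (36.507, 13.816). Then |KM| = |M − K| = 44.295.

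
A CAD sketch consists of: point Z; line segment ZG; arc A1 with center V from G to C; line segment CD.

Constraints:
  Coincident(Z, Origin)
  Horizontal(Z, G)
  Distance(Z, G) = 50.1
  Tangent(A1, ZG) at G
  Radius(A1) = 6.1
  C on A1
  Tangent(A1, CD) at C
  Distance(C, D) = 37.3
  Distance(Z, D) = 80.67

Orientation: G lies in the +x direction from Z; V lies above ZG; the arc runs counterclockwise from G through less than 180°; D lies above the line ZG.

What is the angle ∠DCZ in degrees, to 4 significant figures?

118.9°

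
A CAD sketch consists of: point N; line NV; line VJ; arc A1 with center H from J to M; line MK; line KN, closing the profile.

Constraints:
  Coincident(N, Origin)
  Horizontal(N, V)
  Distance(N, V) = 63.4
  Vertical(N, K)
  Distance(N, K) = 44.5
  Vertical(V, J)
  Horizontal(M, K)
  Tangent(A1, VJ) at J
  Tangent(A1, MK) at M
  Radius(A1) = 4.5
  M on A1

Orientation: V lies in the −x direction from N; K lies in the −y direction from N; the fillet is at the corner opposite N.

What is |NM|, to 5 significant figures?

73.820

The virtual corner opposite N is at (-63.400, -44.500). A1 meets VJ tangentially, so HJ is at right angles to VJ and since A1 is tangent to MK there, HM ⟂ MK, with radius 4.5, so the center H sits 4.5 in from both sides at H = (-58.900, -40.000). That places the tangent points at J = (-63.400, -40.000) on VJ and M = (-58.900, -44.500) on MK. Then |NM| = |M − N| = 73.820.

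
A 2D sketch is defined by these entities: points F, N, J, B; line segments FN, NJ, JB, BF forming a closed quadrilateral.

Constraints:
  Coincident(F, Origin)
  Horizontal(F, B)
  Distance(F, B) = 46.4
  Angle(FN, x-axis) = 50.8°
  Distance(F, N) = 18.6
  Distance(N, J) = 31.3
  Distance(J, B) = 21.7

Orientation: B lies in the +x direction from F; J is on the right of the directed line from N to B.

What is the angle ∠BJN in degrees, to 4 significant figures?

88.20°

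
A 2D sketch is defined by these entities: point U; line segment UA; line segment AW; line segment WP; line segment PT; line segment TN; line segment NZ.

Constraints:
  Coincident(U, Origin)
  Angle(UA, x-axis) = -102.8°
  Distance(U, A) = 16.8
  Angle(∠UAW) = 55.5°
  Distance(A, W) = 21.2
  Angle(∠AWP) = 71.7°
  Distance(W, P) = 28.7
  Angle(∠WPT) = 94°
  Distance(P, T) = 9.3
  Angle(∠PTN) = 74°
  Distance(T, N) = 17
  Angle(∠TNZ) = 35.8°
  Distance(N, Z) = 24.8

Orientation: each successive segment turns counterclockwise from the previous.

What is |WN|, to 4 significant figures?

13.96

U is at the origin; UA runs at -102.8° with length 16.8, so A = (-3.722, -16.38). ∠UAW = 55.5° gives AW at 21.70° from the x-axis; with |AW| = 21.2, W = (15.98, -8.544). ∠AWP = 71.7° gives WP at 130.0° from the x-axis; with |WP| = 28.7, P = (-2.472, 13.44). ∠WPT = 94.0° gives PT at -144.0° from the x-axis; with |PT| = 9.3, T = (-9.996, 7.975). ∠PTN = 74.0° gives TN at -38.00° from the x-axis; with |TN| = 17.0, N = (3.400, -2.491). Then |WN| = |N − W| = 13.96.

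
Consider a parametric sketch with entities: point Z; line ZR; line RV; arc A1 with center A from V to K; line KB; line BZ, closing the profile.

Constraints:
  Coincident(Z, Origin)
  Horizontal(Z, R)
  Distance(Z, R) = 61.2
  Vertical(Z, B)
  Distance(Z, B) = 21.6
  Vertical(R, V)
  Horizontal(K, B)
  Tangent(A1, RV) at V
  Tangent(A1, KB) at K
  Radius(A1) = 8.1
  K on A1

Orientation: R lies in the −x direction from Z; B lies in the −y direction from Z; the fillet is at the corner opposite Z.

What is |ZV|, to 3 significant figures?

62.7

The virtual corner opposite Z is at (-61.2, -21.6). Tangency of A1 to RV means the radius AV is perpendicular to RV and since A1 is tangent to KB there, AK ⟂ KB, with radius 8.1, so the center A sits 8.1 in from both sides at A = (-53.1, -13.5). That places the tangent points at V = (-61.2, -13.5) on RV and K = (-53.1, -21.6) on KB. Then |ZV| = |V − Z| = 62.7.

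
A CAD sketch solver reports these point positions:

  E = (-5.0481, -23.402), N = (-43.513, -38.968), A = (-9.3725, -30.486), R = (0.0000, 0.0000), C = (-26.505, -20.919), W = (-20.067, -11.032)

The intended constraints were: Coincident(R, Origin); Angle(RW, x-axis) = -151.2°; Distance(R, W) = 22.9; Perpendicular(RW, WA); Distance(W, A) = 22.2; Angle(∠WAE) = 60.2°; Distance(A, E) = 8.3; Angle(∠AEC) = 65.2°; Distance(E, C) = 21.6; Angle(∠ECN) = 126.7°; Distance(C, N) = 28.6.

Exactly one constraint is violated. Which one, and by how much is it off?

Distance(C, N) = 28.6 — off by 3.80.

R = (0.00, 0.00) ✓; RW at -151.2° ✓; |RW| = 22.90 ✓; ∠(RW, WA) = 90.00° ✓; |WA| = 22.20 ✓; ∠WAE = 60.20° ✓; |AE| = 8.300 ✓; ∠AEC = 65.20° ✓; |EC| = 21.60 ✓; ∠ECN = 126.7° ✓; |CN| = 24.80 ✗.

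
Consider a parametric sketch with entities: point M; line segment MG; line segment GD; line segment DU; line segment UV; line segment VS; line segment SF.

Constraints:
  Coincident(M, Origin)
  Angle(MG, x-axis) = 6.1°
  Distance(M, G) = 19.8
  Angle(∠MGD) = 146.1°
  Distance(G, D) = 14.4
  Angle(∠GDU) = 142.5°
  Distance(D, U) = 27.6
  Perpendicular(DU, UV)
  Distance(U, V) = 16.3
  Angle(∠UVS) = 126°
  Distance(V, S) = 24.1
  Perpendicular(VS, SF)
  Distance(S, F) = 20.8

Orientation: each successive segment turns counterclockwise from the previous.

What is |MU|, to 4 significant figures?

53.04

∠MGD = 146.1° gives GD at 40.00° from the x-axis; with |GD| = 14.4, D = (30.72, 11.36). ∠GDU = 142.5° gives DU at 77.50° from the x-axis; with |DU| = 27.6, U = (36.69, 38.31). Then |MU| = |U − M| = 53.04.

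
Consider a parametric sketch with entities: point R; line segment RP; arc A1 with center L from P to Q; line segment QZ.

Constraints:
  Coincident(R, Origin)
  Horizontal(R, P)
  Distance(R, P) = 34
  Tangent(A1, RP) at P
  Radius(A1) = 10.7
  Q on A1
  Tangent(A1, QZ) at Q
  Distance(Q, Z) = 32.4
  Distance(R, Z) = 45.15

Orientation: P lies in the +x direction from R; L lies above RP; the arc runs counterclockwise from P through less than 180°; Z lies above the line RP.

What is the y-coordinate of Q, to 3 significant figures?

18.3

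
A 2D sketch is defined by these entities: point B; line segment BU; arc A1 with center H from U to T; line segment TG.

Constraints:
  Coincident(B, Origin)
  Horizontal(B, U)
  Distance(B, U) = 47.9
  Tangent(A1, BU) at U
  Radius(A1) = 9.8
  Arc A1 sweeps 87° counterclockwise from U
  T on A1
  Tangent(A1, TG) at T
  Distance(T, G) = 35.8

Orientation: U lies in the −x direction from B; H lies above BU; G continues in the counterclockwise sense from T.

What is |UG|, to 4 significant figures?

46.52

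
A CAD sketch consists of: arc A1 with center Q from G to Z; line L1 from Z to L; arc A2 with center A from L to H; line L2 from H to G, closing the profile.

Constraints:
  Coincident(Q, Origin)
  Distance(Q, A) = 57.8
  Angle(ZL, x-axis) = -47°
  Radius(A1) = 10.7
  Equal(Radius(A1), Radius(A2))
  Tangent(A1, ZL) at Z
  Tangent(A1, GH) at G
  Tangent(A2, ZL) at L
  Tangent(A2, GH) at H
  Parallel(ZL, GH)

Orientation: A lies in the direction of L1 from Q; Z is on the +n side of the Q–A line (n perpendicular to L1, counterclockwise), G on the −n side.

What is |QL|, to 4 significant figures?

58.78

Tangency of A1 to both parallel lines with radius 10.7 puts Z and G at Q ± 10.7·n: Z = (7.825, 7.297), G = (-7.825, -7.297). Equal radii place L and H the same way about A: L = A + 10.7·n = (47.24, -34.97), H = A − 10.7·n = (31.59, -49.57). Then |QL| = |L − Q| = 58.78.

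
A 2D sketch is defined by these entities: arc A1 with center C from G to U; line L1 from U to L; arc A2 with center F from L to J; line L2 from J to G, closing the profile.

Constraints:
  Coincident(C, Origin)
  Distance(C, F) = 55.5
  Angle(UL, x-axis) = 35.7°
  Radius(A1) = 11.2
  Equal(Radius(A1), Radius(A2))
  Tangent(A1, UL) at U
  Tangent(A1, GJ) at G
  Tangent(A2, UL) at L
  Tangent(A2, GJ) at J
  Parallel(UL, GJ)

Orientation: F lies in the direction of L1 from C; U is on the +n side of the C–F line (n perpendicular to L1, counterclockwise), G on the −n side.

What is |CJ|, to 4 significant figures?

56.62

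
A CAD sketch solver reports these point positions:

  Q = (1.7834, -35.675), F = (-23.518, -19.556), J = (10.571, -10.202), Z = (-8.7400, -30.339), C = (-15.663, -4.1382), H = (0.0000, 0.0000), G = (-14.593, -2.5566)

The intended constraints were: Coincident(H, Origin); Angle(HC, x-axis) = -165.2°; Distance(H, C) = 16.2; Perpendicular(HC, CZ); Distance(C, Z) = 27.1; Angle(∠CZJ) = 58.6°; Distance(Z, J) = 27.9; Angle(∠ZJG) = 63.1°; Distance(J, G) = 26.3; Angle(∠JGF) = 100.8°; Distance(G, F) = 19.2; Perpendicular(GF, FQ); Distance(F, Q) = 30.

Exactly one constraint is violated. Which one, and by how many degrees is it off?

Perpendicular(GF, FQ) — off by 4.80°.

H = (0.00, 0.00) ✓; HC at -165.2° ✓; |HC| = 16.20 ✓; ∠(HC, CZ) = 90.00° ✓; |CZ| = 27.10 ✓; ∠CZJ = 58.60° ✓; |ZJ| = 27.90 ✓; ∠ZJG = 63.10° ✓; |JG| = 26.30 ✓; ∠JGF = 100.8° ✓; |GF| = 19.20 ✓; ∠(GF, FQ) = 85.20° ✗; |FQ| = 30.00 ✓.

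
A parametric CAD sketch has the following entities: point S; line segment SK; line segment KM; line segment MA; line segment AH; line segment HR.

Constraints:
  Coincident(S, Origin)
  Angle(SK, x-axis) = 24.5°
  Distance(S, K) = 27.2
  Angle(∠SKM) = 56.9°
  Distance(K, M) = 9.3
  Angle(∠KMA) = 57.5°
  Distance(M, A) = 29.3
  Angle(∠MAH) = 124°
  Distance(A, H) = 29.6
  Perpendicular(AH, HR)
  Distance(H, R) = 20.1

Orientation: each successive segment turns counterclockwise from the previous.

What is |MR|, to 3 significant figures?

46.2

S is at the origin; SK runs at 24.5° with length 27.2, so K = (24.8, 11.3). ∠SKM = 56.9° gives KM at 148° from the x-axis; with |KM| = 9.3, M = (16.9, 16.3). ∠KMA = 57.5° gives MA at -89.9° from the x-axis; with |MA| = 29.3, A = (16.9, -13.0). ∠MAH = 124.0° gives AH at -33.9° from the x-axis; with |AH| = 29.6, H = (41.5, -29.5). AH ⟂ HR, so HR runs at 56.1°; with |HR| = 20.1, R = (52.7, -12.9). Then |MR| = |R − M| = 46.2.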